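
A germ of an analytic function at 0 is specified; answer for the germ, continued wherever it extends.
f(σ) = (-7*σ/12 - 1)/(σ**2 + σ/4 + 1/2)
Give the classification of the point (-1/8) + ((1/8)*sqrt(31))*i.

The denominator factor σ**2 + σ/4 + 1/2 vanishes at (-1/8) + ((1/8)*sqrt(31))*i and appears to the power 1; the numerator there equals (-89/96) - ((7/96)*sqrt(31))*i, nonzero, and no other factor vanishes.
Hence a pole whose order is the multiplicity, 1.

The point is a pole of order 1.


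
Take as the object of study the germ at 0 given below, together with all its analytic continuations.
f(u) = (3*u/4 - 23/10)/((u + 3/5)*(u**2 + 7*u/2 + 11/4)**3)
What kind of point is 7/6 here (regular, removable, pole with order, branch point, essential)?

The point is a regular point.

Denominator factors: u**2 + 7*u/2 + 11/4 = 295/36 at u = 7/6; u + 3/5 = 53/30 at u = 7/6 — none vanishes.
So the germ continues analytically to 7/6.


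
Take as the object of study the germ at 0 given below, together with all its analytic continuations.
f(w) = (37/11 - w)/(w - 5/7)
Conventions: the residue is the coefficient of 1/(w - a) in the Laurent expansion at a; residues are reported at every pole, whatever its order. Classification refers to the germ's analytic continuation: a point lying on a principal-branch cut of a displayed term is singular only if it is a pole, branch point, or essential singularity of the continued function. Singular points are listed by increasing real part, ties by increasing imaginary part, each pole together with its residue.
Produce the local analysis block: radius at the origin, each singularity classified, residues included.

Denominator factor (w - 5/7): pole of order 1 at 5/7, modulus 5/7.
The radius of convergence is the smallest modulus among the singular points: 5/7.
At the order-1 pole 5/7 set g(w) = (w - (5/7))*f(w) = 37/11 - w.
Simple pole: residue = g(a) at a = 5/7, which is 204/77.

Radius of convergence at 0: 5/7.
At 5/7: a pole of order 1; residue 204/77.


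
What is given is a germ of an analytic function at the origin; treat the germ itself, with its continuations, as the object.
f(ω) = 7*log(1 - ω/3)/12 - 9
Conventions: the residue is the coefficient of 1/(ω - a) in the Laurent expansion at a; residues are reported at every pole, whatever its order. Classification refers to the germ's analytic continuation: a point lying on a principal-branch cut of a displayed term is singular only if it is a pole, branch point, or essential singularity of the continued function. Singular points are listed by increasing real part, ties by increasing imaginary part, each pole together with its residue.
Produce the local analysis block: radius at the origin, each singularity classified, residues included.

Radius of convergence at 0: 3.
At 3: a logarithmic branch point.

Branch term (7/12)*log(1 - ω/(3)): its argument vanishes at ω = 3, a logarithmic branch point, modulus 3.
The radius of convergence is the smallest modulus among the singular points: 3.


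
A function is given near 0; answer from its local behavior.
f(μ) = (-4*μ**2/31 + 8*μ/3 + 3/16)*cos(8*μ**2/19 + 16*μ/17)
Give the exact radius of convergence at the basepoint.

The radius of convergence is infinite.

The factor cos(8*μ**2/19 + 16*μ/17) is entire and contributes no finite singular point.
The polynomial part has no poles.
No finite singular points: the Taylor series at 0 converges everywhere.


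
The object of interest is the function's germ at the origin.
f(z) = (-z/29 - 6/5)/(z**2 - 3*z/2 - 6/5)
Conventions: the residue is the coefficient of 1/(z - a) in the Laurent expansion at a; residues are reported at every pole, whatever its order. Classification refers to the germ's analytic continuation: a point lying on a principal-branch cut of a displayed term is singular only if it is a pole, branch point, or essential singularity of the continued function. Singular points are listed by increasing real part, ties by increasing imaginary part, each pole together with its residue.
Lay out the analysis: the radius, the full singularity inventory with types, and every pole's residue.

Denominator factor (z**2 - 3*z/2 - 6/5): discriminant 141/20, real irrational roots 3/4 + (1/20)*sqrt(705) and 3/4 - (1/20)*sqrt(705); poles of order 1, moduli 3/4 + (1/20)*sqrt(705) and -3/4 + (1/20)*sqrt(705).
The radius of convergence is the smallest modulus among the singular points: -3/4 + (1/20)*sqrt(705).
The factor z**2 - 3*z/2 - 6/5 splits as (z - a)(z - a') with a = 3/4 - (1/20)*sqrt(705), a' = 3/4 + (1/20)*sqrt(705). At the order-1 pole a set g(z) = (z - a)*f(z) = [-z/29 - 6/5] / (z - a').
Simple pole: residue = g(a) at a = 3/4 - (1/20)*sqrt(705), which is -1/58 + (237/13630)*sqrt(705).
The factor z**2 - 3*z/2 - 6/5 splits as (z - a)(z - a') with a = 3/4 + (1/20)*sqrt(705), a' = 3/4 - (1/20)*sqrt(705). At the order-1 pole a set g(z) = (z - a)*f(z) = [-z/29 - 6/5] / (z - a').
Simple pole: residue = g(a) at a = 3/4 + (1/20)*sqrt(705), which is -1/58 - (237/13630)*sqrt(705).
List the singular points by increasing real part (a conjugate pair: the negative imaginary part first).

Radius of convergence at 0: -3/4 + (1/20)*sqrt(705).
At 3/4 - (1/20)*sqrt(705): a pole of order 1; residue -1/58 + (237/13630)*sqrt(705).
At 3/4 + (1/20)*sqrt(705): a pole of order 1; residue -1/58 - (237/13630)*sqrt(705).


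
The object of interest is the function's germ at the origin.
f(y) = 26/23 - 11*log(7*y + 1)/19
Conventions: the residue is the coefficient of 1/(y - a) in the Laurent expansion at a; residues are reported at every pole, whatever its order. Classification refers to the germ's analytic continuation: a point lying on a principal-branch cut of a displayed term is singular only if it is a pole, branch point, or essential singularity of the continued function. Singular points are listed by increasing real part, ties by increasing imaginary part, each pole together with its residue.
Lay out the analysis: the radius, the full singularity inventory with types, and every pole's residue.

Branch term (-11/19)*log(1 - y/(-1/7)): its argument vanishes at y = -1/7, a logarithmic branch point, modulus 1/7.
The radius of convergence is the smallest modulus among the singular points: 1/7.

Radius of convergence at 0: 1/7.
At -1/7: a logarithmic branch point.


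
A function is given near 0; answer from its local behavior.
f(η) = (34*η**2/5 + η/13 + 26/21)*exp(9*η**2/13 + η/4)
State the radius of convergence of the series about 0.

The radius of convergence is infinite.

The factor exp(9*η**2/13 + η/4) is entire and contributes no finite singular point.
The polynomial part has no poles.
No finite singular points: the Taylor series at 0 converges everywhere.


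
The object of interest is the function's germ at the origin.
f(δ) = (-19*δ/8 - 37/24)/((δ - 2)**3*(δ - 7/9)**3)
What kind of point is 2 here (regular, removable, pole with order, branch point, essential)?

The denominator factor δ - 2 vanishes at 2 and appears to the power 3; the numerator there equals -151/24, nonzero, and no other factor vanishes.
Hence a pole whose order is the multiplicity, 3.

The point is a pole of order 3.


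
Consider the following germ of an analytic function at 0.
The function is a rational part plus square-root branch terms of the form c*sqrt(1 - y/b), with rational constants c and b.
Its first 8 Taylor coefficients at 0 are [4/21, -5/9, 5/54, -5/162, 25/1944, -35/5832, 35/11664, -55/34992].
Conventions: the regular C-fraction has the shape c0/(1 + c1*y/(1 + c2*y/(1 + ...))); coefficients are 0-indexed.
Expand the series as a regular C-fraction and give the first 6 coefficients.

The regular C-fraction coefficients are [4/21, 35/12, -11/4, -1/99, 34/99, 11/136].

Taylor coefficients (read off): a_0 = 4/21, a_1 = -5/9, a_2 = 5/54, a_3 = -5/162, a_4 = 25/1944, a_5 = -35/5832.
c0 = a_0 = 4/21. Peel one level at a time: if S = 1 + c*y/S' with S'(0) = 1, then c is the y-coefficient of S and S' = c*y/(S - 1).
S_1 = c0/f = 1 + (35/12)*y + (385/48)*y^2 + ...; c1 = 35/12.
S_2 = c1*y/(S_1 - 1) = 1 + (-11/4)*y + (-1/36)*y^2 + ...; c2 = -11/4.
S_3 = c2*y/(S_2 - 1) = 1 + (-1/99)*y + (34/9801)*y^2 + ...; c3 = -1/99.
S_4 = c3*y/(S_3 - 1) = 1 + (34/99)*y + (-1/36)*y^2 + ...; c4 = 34/99.
S_5 = c4*y/(S_4 - 1) = 1 + (11/136)*y + ...; c5 = 11/136.


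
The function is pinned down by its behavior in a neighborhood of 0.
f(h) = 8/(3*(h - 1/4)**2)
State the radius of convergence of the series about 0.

Denominator factor (h - 1/4)^2: pole of order 2 at 1/4, modulus 1/4.
The radius of convergence is the smallest modulus among the singular points: 1/4.

The radius of convergence is 1/4.


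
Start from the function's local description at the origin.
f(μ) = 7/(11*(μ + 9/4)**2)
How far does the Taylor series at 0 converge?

Denominator factor (μ + 9/4)^2: pole of order 2 at -9/4, modulus 9/4.
The radius of convergence is the smallest modulus among the singular points: 9/4.

The radius of convergence is 9/4.


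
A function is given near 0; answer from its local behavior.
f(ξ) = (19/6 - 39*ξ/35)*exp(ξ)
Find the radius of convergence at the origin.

The radius of convergence is infinite.

The factor exp(ξ) is entire and contributes no finite singular point.
The polynomial part has no poles.
No finite singular points: the Taylor series at 0 converges everywhere.


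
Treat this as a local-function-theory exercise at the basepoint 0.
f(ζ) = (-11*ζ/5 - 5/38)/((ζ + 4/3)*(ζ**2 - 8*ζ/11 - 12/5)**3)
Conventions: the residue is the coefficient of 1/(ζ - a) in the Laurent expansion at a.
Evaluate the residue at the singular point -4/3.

At the order-1 pole -4/3 set g(ζ) = (ζ - (-4/3))*f(ζ) = (-11*ζ/5 - 5/38)/(ζ**2 - 8*ζ/11 - 12/5)**3.
Simple pole: residue = g(a) at a = -4/3, which is 12913062525/193361024.

The residue is 12913062525/193361024.


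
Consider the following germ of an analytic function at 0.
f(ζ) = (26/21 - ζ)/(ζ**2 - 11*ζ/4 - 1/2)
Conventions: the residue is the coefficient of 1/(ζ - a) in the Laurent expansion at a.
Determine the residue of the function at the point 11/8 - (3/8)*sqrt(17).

The residue is -1/2 + (23/2142)*sqrt(17).

The factor ζ**2 - 11*ζ/4 - 1/2 splits as (ζ - a)(ζ - a') with a = 11/8 - (3/8)*sqrt(17), a' = 11/8 + (3/8)*sqrt(17). At the order-1 pole a set g(ζ) = (ζ - a)*f(ζ) = [26/21 - ζ] / (ζ - a').
Simple pole: residue = g(a) at a = 11/8 - (3/8)*sqrt(17), which is -1/2 + (23/2142)*sqrt(17).


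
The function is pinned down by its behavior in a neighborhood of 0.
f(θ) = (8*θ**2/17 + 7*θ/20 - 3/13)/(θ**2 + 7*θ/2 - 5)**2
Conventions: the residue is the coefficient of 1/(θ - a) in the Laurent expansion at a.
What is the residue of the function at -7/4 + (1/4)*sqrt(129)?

The factor θ**2 + 7*θ/2 - 5 splits as (θ - a)(θ - a') with a = -7/4 + (1/4)*sqrt(129), a' = -7/4 - (1/4)*sqrt(129). At the order-2 pole a set g(θ) = (θ - a)^2*f(θ) = [8*θ**2/17 + 7*θ/20 - 3/13] / (θ - a')^2.
Order-2 pole: residue = g'(a); g'(-7/4 + (1/4)*sqrt(129)) = (56509/18388305)*sqrt(129), so the residue is (56509/18388305)*sqrt(129).

The residue is (56509/18388305)*sqrt(129).


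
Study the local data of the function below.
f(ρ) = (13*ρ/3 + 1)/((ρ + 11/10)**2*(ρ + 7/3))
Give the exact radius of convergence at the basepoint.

Denominator factor (ρ + 11/10)^2: pole of order 2 at -11/10, modulus 11/10.
Denominator factor (ρ + 7/3): pole of order 1 at -7/3, modulus 7/3.
The radius of convergence is the smallest modulus among the singular points: 11/10.

The radius of convergence is 11/10.


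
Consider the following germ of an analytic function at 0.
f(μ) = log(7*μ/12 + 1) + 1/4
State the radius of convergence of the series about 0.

Branch term (1)*log(1 - μ/(-12/7)): its argument vanishes at μ = -12/7, a logarithmic branch point, modulus 12/7.
The radius of convergence is the smallest modulus among the singular points: 12/7.

The radius of convergence is 12/7.


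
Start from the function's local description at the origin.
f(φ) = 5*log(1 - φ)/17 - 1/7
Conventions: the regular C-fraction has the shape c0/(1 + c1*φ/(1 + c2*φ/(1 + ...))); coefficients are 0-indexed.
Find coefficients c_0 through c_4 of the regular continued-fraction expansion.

The regular C-fraction coefficients are [-1/7, -35/17, 53/34, 17/318, -88/159].

Taylor coefficients (expand at 0): a_0 = -1/7, a_1 = -5/17, a_2 = -5/34, a_3 = -5/51, a_4 = -5/68.
c0 = a_0 = -1/7. Peel one level at a time: if S = 1 + c*φ/S' with S'(0) = 1, then c is the φ-coefficient of S and S' = c*φ/(S - 1).
S_1 = c0/f = 1 + (-35/17)*φ + (1855/578)*φ^2 + ...; c1 = -35/17.
S_2 = c1*φ/(S_1 - 1) = 1 + (53/34)*φ + (-1/12)*φ^2 + ...; c2 = 53/34.
S_3 = c2*φ/(S_2 - 1) = 1 + (17/318)*φ + (748/25281)*φ^2 + ...; c3 = 17/318.
S_4 = c3*φ/(S_3 - 1) = 1 + (-88/159)*φ + ...; c4 = -88/159.


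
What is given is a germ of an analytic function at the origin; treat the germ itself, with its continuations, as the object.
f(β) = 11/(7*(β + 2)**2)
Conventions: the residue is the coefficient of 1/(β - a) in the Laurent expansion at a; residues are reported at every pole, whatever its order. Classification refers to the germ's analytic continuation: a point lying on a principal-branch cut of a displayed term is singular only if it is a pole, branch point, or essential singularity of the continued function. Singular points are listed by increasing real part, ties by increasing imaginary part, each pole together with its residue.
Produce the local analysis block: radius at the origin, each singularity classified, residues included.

Radius of convergence at 0: 2.
At -2: a pole of order 2; residue 0.

Denominator factor (β + 2)^2: pole of order 2 at -2, modulus 2.
The radius of convergence is the smallest modulus among the singular points: 2.
At the order-2 pole -2 set g(β) = (β - (-2))^2*f(β) = 11/7.
Order-2 pole: residue = g'(a); g'(-2) = 0, so the residue is 0.


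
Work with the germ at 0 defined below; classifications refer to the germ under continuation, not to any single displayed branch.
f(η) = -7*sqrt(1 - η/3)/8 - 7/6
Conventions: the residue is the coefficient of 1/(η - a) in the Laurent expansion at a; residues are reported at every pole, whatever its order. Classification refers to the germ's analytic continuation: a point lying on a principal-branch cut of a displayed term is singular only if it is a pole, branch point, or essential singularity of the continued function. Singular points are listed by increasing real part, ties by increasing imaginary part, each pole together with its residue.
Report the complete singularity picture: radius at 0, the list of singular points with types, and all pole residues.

Radius of convergence at 0: 3.
At 3: an algebraic (square-root) branch point.

Branch term (-7/8)*sqrt(1 - η/(3)): its argument vanishes at η = 3, a square-root branch point, modulus 3.
The radius of convergence is the smallest modulus among the singular points: 3.


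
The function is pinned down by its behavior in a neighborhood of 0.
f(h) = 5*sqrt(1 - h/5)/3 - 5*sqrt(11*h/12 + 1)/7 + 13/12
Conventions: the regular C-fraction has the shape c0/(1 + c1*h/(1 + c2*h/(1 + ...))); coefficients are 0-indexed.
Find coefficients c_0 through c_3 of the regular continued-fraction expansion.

Taylor coefficients (expand at 0): a_0 = 57/28, a_1 = -83/168, a_2 = 2689/40320, a_3 = -170407/4838400.
c0 = a_0 = 57/28. Peel one level at a time: if S = 1 + c*h/S' with S'(0) = 1, then c is the h-coefficient of S and S' = c*h/(S - 1).
S_1 = c0/f = 1 + (83/342)*h + (122287/4678560)*h^2 + ...; c1 = 83/342.
S_2 = c1*h/(S_1 - 1) = 1 + (-122287/1135440)*h + (-2339649/44089600)*h^2 + ...; c2 = -122287/1135440.
S_3 = c2*h/(S_2 - 1) = 1 + (-400079979/811985680)*h + ...; c3 = -400079979/811985680.

The regular C-fraction coefficients are [57/28, 83/342, -122287/1135440, -400079979/811985680].


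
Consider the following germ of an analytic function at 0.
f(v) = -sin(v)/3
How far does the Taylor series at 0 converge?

The radius of convergence is infinite.

The factor -sin(v) is entire and contributes no finite singular point.
The polynomial part has no poles.
No finite singular points: the Taylor series at 0 converges everywhere.


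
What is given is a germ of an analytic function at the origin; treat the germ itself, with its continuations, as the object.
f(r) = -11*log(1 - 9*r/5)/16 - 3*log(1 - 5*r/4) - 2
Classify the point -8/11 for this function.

The point is a regular point.

There is no denominator, hence no pole anywhere.
Branch term log(1 - r/(4/5)): argument at -8/11 is 21/11, nonzero, so -8/11 is not its branch point (a point on a principal cut is still regular for the continued germ).
Branch term log(1 - r/(5/9)): argument at -8/11 is 127/55, nonzero, so -8/11 is not its branch point (a point on a principal cut is still regular for the continued germ).
So the germ continues analytically to -8/11.


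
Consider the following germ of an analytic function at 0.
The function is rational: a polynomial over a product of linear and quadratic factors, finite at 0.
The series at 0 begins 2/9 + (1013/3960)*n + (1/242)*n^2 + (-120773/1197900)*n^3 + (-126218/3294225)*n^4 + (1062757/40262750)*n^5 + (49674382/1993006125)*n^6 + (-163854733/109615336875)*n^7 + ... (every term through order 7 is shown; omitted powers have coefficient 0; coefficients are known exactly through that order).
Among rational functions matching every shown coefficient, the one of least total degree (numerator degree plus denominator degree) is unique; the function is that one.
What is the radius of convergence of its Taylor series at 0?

No rational of total degree below 3 reproduces all 8 coefficients; solving the [1/2] Pade equations on them gives f(n) = (7*n/16 + 5/9)/(n**2 - 10*n/11 + 5/2), whose expansion matches every shown term.
Denominator factor (n**2 - 10*n/11 + 5/2): discriminant -1110/121, complex-conjugate roots (5/11) + ((1/22)*sqrt(1110))*i and (5/11) - ((1/22)*sqrt(1110))*i; poles of order 1, moduli (1/2)*sqrt(10) and (1/2)*sqrt(10).
The radius of convergence is the smallest modulus among the singular points: (1/2)*sqrt(10).

The radius of convergence is (1/2)*sqrt(10).


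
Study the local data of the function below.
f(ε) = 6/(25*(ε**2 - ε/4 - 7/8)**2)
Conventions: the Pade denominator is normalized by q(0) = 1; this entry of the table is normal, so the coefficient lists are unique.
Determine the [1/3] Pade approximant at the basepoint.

The Pade approximant has numerator coefficients [384/1225, 768/1225]; denominator coefficients [1, 18/7, -52/49, -248/49].

Taylor coefficients needed (expand at 0): a_0 = 384/1225, a_1 = -1536/8575, a_2 = 47616/60025, a_3 = -270336/420175, a_4 = 4675584/2941225.
Write the denominator as Q(ε) = 1 + q1*ε + q2*ε^2 + q3*ε^3. Requiring Q*f - P = O(ε^5) with deg P <= 1 kills the coefficients of ε^2..ε^4 in Q*f:
  ε^2: a_2 + q1*a_1 + q2*a_0 = 0, i.e. 47616/60025 + (-1536/8575)*q1 + (384/1225)*q2 = 0.
  ε^3: a_3 + q1*a_2 + q2*a_1 + q3*a_0 = 0, i.e. -270336/420175 + (47616/60025)*q1 + (-1536/8575)*q2 + (384/1225)*q3 = 0.
  ε^4: a_4 + q1*a_3 + q2*a_2 + q3*a_1 = 0, i.e. 4675584/2941225 + (-270336/420175)*q1 + (47616/60025)*q2 + (-1536/8575)*q3 = 0.
Solving this linear system: q1 = 18/7, q2 = -52/49, q3 = -248/49.
The numerator is Q*f truncated at degree 1: P0 = a_0 = 384/1225; P1 = a_1 + q1*a_0 = 768/1225.


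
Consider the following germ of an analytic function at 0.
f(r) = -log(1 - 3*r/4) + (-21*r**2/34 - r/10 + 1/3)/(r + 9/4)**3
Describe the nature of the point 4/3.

The term (-1)*log(1 - r/(4/3)) has argument 1 - 4/3/(4/3) = 0 at 4/3: a logarithmic (infinitely-sheeted) branch point; the remaining terms are analytic or single-valued there.

The point is a logarithmic branch point.


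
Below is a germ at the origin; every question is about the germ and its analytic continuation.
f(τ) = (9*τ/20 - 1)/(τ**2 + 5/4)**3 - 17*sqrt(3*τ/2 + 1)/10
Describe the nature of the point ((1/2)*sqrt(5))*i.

The point is a pole of order 3.

The denominator factor τ**2 + 5/4 vanishes at ((1/2)*sqrt(5))*i and appears to the power 3; the numerator there equals (-1) + ((9/40)*sqrt(5))*i, nonzero, and no other factor vanishes.
The branch terms are analytic at this point.
Hence a pole whose order is the multiplicity, 3.


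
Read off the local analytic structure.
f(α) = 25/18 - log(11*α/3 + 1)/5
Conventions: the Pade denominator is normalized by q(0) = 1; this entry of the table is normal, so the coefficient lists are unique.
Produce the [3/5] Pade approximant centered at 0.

The Pade approximant has numerator coefficients [25/18, 3648557/400320, 37779709/2101680, 381788033/37830240]; denominator coefficients [1, 31537/4448, 734107/46704, 9305021/840672, 629563/700560, -161051/1681344].

Taylor coefficients needed (expand at 0): a_0 = 25/18, a_1 = -11/15, a_2 = 121/90, a_3 = -1331/405, a_4 = 14641/1620, a_5 = -161051/6075, a_6 = 1771561/21870, a_7 = -19487171/76545, a_8 = 214358881/262440.
Write the denominator as Q(α) = 1 + q1*α + q2*α^2 + q3*α^3 + q4*α^4 + q5*α^5. Requiring Q*f - P = O(α^9) with deg P <= 3 kills the coefficients of α^4..α^8 in Q*f:
  α^4: a_4 + q1*a_3 + q2*a_2 + q3*a_1 + q4*a_0 = 0, i.e. 14641/1620 + (-1331/405)*q1 + (121/90)*q2 + (-11/15)*q3 + (25/18)*q4 = 0.
  α^5: a_5 + q1*a_4 + q2*a_3 + q3*a_2 + q4*a_1 + q5*a_0 = 0, i.e. -161051/6075 + (14641/1620)*q1 + (-1331/405)*q2 + (121/90)*q3 + (-11/15)*q4 + (25/18)*q5 = 0.
  α^6: a_6 + q1*a_5 + q2*a_4 + q3*a_3 + q4*a_2 + q5*a_1 = 0, i.e. 1771561/21870 + (-161051/6075)*q1 + (14641/1620)*q2 + (-1331/405)*q3 + (121/90)*q4 + (-11/15)*q5 = 0.
  α^7: a_7 + q1*a_6 + q2*a_5 + q3*a_4 + q4*a_3 + q5*a_2 = 0, i.e. -19487171/76545 + (1771561/21870)*q1 + (-161051/6075)*q2 + (14641/1620)*q3 + (-1331/405)*q4 + (121/90)*q5 = 0.
  α^8: a_8 + q1*a_7 + q2*a_6 + q3*a_5 + q4*a_4 + q5*a_3 = 0, i.e. 214358881/262440 + (-19487171/76545)*q1 + (1771561/21870)*q2 + (-161051/6075)*q3 + (14641/1620)*q4 + (-1331/405)*q5 = 0.
Solving this linear system: q1 = 31537/4448, q2 = 734107/46704, q3 = 9305021/840672, q4 = 629563/700560, q5 = -161051/1681344.
The numerator is Q*f truncated at degree 3: P0 = a_0 = 25/18; P1 = a_1 + q1*a_0 = 3648557/400320; P2 = a_2 + q1*a_1 + q2*a_0 = 37779709/2101680; P3 = a_3 + q1*a_2 + q2*a_1 + q3*a_0 = 381788033/37830240.


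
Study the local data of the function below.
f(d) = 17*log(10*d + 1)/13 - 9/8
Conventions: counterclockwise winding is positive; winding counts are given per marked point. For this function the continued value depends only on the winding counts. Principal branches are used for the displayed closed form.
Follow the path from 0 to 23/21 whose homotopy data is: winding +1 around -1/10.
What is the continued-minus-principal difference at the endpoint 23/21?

The rational part is single-valued and drops out of the difference; each branch term changes only by its own monodromy.
(17/13)*log(1 - d/(-1/10)): each positive loop around -1/10 adds 2*pi*i to the log, so winding +1 contributes (17/13)*(1)*2*pi*i = (34/13)*pi*i.
Summing the contributions at d = 23/21 gives (34/13)*pi*i.

Continued minus principal equals (34/13)*pi*i.


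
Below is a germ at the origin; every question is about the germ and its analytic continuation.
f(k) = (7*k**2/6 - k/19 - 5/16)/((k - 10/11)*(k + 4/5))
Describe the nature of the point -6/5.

The point is a regular point.

Denominator factors: k + 4/5 = -2/5 at k = -6/5; k - 10/11 = -116/55 at k = -6/5 — none vanishes.
So the germ continues analytically to -6/5.


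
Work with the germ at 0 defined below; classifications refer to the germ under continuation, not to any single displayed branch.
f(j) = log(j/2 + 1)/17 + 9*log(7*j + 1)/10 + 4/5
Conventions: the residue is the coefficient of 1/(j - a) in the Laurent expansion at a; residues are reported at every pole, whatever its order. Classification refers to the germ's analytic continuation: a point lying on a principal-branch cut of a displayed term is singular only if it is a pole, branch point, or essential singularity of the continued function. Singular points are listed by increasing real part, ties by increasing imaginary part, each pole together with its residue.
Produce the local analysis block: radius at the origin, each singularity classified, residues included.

Branch term (9/10)*log(1 - j/(-1/7)): its argument vanishes at j = -1/7, a logarithmic branch point, modulus 1/7.
Branch term (1/17)*log(1 - j/(-2)): its argument vanishes at j = -2, a logarithmic branch point, modulus 2.
The radius of convergence is the smallest modulus among the singular points: 1/7.
List the singular points by increasing real part (a conjugate pair: the negative imaginary part first).

Radius of convergence at 0: 1/7.
At -2: a logarithmic branch point.
At -1/7: a logarithmic branch point.


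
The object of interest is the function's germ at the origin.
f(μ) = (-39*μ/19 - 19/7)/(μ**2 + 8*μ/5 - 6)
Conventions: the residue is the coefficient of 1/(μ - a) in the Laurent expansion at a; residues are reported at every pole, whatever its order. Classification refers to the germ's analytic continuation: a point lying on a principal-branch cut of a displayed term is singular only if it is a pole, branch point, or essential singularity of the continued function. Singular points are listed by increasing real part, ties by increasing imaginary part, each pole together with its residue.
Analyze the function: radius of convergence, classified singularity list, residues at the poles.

Denominator factor (μ**2 + 8*μ/5 - 6): discriminant 664/25, real irrational roots -4/5 + (1/5)*sqrt(166) and -4/5 - (1/5)*sqrt(166); poles of order 1, moduli -4/5 + (1/5)*sqrt(166) and 4/5 + (1/5)*sqrt(166).
The radius of convergence is the smallest modulus among the singular points: -4/5 + (1/5)*sqrt(166).
The factor μ**2 + 8*μ/5 - 6 splits as (μ - a)(μ - a') with a = -4/5 - (1/5)*sqrt(166), a' = -4/5 + (1/5)*sqrt(166). At the order-1 pole a set g(μ) = (μ - a)*f(μ) = [-39*μ/19 - 19/7] / (μ - a').
Simple pole: residue = g(a) at a = -4/5 - (1/5)*sqrt(166), which is -39/38 + (713/44156)*sqrt(166).
The factor μ**2 + 8*μ/5 - 6 splits as (μ - a)(μ - a') with a = -4/5 + (1/5)*sqrt(166), a' = -4/5 - (1/5)*sqrt(166). At the order-1 pole a set g(μ) = (μ - a)*f(μ) = [-39*μ/19 - 19/7] / (μ - a').
Simple pole: residue = g(a) at a = -4/5 + (1/5)*sqrt(166), which is -39/38 - (713/44156)*sqrt(166).
List the singular points by increasing real part (a conjugate pair: the negative imaginary part first).

Radius of convergence at 0: -4/5 + (1/5)*sqrt(166).
At -4/5 - (1/5)*sqrt(166): a pole of order 1; residue -39/38 + (713/44156)*sqrt(166).
At -4/5 + (1/5)*sqrt(166): a pole of order 1; residue -39/38 - (713/44156)*sqrt(166).


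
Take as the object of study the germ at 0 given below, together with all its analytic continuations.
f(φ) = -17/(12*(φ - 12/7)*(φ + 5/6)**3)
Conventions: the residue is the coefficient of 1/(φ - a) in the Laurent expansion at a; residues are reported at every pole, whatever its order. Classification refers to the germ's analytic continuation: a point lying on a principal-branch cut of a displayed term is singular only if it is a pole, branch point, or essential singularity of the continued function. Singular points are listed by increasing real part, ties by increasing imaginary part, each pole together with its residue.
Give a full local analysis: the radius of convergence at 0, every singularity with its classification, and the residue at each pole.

Denominator factor (φ - 12/7): pole of order 1 at 12/7, modulus 12/7.
Denominator factor (φ + 5/6)^3: pole of order 3 at -5/6, modulus 5/6.
The radius of convergence is the smallest modulus among the singular points: 5/6.
At the order-3 pole -5/6 set g(φ) = (φ - (-5/6))^3*f(φ) = -17/(12*(φ - 12/7)).
Order-3 pole: residue = g''(a)/2; g''(-5/6) = 209916/1225043, so the residue is 104958/1225043.
At the order-1 pole 12/7 set g(φ) = (φ - (12/7))*f(φ) = -17/(12*(φ + 5/6)**3).
Simple pole: residue = g(a) at a = 12/7, which is -104958/1225043.
List the singular points by increasing real part (a conjugate pair: the negative imaginary part first).

Radius of convergence at 0: 5/6.
At -5/6: a pole of order 3; residue 104958/1225043.
At 12/7: a pole of order 1; residue -104958/1225043.


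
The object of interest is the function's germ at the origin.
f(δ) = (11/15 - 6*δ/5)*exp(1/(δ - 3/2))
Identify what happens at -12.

There is no denominator, hence no pole anywhere.
The essential point of exp(1/(δ - (3/2))) is 3/2, not -12.
So the germ continues analytically to -12.

The point is a regular point.


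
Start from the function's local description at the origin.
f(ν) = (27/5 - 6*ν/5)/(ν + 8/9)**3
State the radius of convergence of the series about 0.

The radius of convergence is 8/9.

Denominator factor (ν + 8/9)^3: pole of order 3 at -8/9, modulus 8/9.
The radius of convergence is the smallest modulus among the singular points: 8/9.


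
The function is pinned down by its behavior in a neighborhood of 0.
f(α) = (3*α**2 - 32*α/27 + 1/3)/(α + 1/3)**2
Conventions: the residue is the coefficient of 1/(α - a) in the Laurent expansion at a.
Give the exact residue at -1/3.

At the order-2 pole -1/3 set g(α) = (α - (-1/3))^2*f(α) = 3*α**2 - 32*α/27 + 1/3.
Order-2 pole: residue = g'(a); g'(-1/3) = -86/27, so the residue is -86/27.

The residue is -86/27.


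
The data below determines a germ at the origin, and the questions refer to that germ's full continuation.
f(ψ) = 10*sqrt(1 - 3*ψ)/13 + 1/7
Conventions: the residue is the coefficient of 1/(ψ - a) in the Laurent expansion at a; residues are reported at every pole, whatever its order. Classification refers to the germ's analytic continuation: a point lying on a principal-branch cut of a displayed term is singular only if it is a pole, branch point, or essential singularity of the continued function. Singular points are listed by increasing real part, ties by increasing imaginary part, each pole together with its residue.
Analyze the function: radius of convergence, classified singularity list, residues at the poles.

Radius of convergence at 0: 1/3.
At 1/3: an algebraic (square-root) branch point.

Branch term (10/13)*sqrt(1 - ψ/(1/3)): its argument vanishes at ψ = 1/3, a square-root branch point, modulus 1/3.
The radius of convergence is the smallest modulus among the singular points: 1/3.


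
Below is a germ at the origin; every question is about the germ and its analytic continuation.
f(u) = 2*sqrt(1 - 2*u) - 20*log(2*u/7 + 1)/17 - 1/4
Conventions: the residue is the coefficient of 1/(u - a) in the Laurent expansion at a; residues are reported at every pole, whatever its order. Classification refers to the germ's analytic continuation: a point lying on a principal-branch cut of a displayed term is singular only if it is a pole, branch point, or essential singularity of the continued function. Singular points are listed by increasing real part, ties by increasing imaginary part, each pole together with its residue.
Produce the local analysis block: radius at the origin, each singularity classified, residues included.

Radius of convergence at 0: 1/2.
At -7/2: a logarithmic branch point.
At 1/2: an algebraic (square-root) branch point.

Branch term (2)*sqrt(1 - u/(1/2)): its argument vanishes at u = 1/2, a square-root branch point, modulus 1/2.
Branch term (-20/17)*log(1 - u/(-7/2)): its argument vanishes at u = -7/2, a logarithmic branch point, modulus 7/2.
The radius of convergence is the smallest modulus among the singular points: 1/2.
List the singular points by increasing real part (a conjugate pair: the negative imaginary part first).


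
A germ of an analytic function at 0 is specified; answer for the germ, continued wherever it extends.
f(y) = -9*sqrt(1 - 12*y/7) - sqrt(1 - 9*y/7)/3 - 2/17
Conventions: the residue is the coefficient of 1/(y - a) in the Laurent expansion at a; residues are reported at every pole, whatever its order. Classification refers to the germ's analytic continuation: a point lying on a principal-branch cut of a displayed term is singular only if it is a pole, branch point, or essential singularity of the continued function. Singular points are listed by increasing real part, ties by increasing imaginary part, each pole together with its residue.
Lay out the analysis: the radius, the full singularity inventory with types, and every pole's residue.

Radius of convergence at 0: 7/12.
At 7/12: an algebraic (square-root) branch point.
At 7/9: an algebraic (square-root) branch point.

Branch term (-1/3)*sqrt(1 - y/(7/9)): its argument vanishes at y = 7/9, a square-root branch point, modulus 7/9.
Branch term (-9)*sqrt(1 - y/(7/12)): its argument vanishes at y = 7/12, a square-root branch point, modulus 7/12.
The radius of convergence is the smallest modulus among the singular points: 7/12.
List the singular points by increasing real part (a conjugate pair: the negative imaginary part first).


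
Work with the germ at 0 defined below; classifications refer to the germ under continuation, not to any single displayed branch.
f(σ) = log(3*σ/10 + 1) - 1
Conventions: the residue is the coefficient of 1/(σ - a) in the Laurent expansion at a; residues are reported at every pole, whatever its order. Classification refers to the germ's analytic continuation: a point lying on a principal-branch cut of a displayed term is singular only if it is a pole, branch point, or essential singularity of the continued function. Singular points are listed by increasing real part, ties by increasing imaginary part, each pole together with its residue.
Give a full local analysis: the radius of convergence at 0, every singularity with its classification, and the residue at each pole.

Radius of convergence at 0: 10/3.
At -10/3: a logarithmic branch point.

Branch term (1)*log(1 - σ/(-10/3)): its argument vanishes at σ = -10/3, a logarithmic branch point, modulus 10/3.
The radius of convergence is the smallest modulus among the singular points: 10/3.


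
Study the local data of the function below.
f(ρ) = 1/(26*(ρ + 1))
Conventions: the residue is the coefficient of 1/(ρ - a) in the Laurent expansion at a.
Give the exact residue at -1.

The residue is 1/26.

At the order-1 pole -1 set g(ρ) = (ρ - (-1))*f(ρ) = 1/26.
Simple pole: residue = g(a) at a = -1, which is 1/26.


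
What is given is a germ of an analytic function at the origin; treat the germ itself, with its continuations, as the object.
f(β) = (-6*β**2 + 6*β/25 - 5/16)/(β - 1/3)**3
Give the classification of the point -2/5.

Denominator factors: β - 1/3 = -11/15 at β = -2/5 — none vanishes.
So the germ continues analytically to -2/5.

The point is a regular point.


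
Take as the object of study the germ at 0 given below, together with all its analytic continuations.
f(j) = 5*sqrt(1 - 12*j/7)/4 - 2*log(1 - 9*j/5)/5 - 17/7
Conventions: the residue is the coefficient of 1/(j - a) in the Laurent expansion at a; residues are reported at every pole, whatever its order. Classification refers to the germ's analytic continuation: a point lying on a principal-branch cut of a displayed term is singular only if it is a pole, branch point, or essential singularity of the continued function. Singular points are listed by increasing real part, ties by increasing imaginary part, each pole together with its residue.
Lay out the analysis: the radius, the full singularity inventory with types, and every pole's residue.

Branch term (-2/5)*log(1 - j/(5/9)): its argument vanishes at j = 5/9, a logarithmic branch point, modulus 5/9.
Branch term (5/4)*sqrt(1 - j/(7/12)): its argument vanishes at j = 7/12, a square-root branch point, modulus 7/12.
The radius of convergence is the smallest modulus among the singular points: 5/9.
List the singular points by increasing real part (a conjugate pair: the negative imaginary part first).

Radius of convergence at 0: 5/9.
At 5/9: a logarithmic branch point.
At 7/12: an algebraic (square-root) branch point.


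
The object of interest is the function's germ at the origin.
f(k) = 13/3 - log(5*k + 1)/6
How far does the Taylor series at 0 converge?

Branch term (-1/6)*log(1 - k/(-1/5)): its argument vanishes at k = -1/5, a logarithmic branch point, modulus 1/5.
The radius of convergence is the smallest modulus among the singular points: 1/5.

The radius of convergence is 1/5.


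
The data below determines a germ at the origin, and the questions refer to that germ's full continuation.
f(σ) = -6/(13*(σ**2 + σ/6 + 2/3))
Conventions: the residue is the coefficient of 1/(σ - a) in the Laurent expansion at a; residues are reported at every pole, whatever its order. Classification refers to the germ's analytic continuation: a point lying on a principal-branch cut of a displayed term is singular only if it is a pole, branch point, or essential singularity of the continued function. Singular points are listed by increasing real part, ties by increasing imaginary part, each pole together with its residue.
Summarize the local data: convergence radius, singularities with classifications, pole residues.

Denominator factor (σ**2 + σ/6 + 2/3): discriminant -95/36, complex-conjugate roots (-1/12) + ((1/12)*sqrt(95))*i and (-1/12) - ((1/12)*sqrt(95))*i; poles of order 1, moduli (1/3)*sqrt(6) and (1/3)*sqrt(6).
The radius of convergence is the smallest modulus among the singular points: (1/3)*sqrt(6).
The factor σ**2 + σ/6 + 2/3 splits as (σ - a)(σ - a') with a = (-1/12) - ((1/12)*sqrt(95))*i, a' = (-1/12) + ((1/12)*sqrt(95))*i. At the order-1 pole a set g(σ) = (σ - a)*f(σ) = [-6/13] / (σ - a').
Simple pole: residue = g(a) at a = (-1/12) - ((1/12)*sqrt(95))*i, which is -((36/1235)*sqrt(95))*i.
The factor σ**2 + σ/6 + 2/3 splits as (σ - a)(σ - a') with a = (-1/12) + ((1/12)*sqrt(95))*i, a' = (-1/12) - ((1/12)*sqrt(95))*i. At the order-1 pole a set g(σ) = (σ - a)*f(σ) = [-6/13] / (σ - a').
Simple pole: residue = g(a) at a = (-1/12) + ((1/12)*sqrt(95))*i, which is ((36/1235)*sqrt(95))*i.
List the singular points by increasing real part (a conjugate pair: the negative imaginary part first).

Radius of convergence at 0: (1/3)*sqrt(6).
At (-1/12) - ((1/12)*sqrt(95))*i: a pole of order 1; residue -((36/1235)*sqrt(95))*i.
At (-1/12) + ((1/12)*sqrt(95))*i: a pole of order 1; residue ((36/1235)*sqrt(95))*i.


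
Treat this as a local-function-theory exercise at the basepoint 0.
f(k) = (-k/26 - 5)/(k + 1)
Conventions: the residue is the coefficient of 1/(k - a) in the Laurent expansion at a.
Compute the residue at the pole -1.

At the order-1 pole -1 set g(k) = (k - (-1))*f(k) = -k/26 - 5.
Simple pole: residue = g(a) at a = -1, which is -129/26.

The residue is -129/26.


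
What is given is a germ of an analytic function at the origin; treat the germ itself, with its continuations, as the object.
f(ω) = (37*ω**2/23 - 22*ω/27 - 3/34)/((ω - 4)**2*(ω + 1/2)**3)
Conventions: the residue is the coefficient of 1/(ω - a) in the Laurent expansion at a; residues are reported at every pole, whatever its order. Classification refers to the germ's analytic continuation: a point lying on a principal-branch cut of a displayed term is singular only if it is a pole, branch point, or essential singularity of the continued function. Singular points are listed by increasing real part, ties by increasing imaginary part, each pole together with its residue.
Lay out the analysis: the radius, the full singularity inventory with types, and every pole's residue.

Radius of convergence at 0: 1/2.
At -1/2: a pole of order 3; residue 727928/23088159.
At 4: a pole of order 2; residue -727928/23088159.

Denominator factor (ω - 4)^2: pole of order 2 at 4, modulus 4.
Denominator factor (ω + 1/2)^3: pole of order 3 at -1/2, modulus 1/2.
The radius of convergence is the smallest modulus among the singular points: 1/2.
At the order-3 pole -1/2 set g(ω) = (ω - (-1/2))^3*f(ω) = (37*ω**2/23 - 22*ω/27 - 3/34)/(ω - 4)**2.
Order-3 pole: residue = g''(a)/2; g''(-1/2) = 1455856/23088159, so the residue is 727928/23088159.
At the order-2 pole 4 set g(ω) = (ω - (4))^2*f(ω) = (37*ω**2/23 - 22*ω/27 - 3/34)/(ω + 1/2)**3.
Order-2 pole: residue = g'(a); g'(4) = -727928/23088159, so the residue is -727928/23088159.
List the singular points by increasing real part (a conjugate pair: the negative imaginary part first).
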